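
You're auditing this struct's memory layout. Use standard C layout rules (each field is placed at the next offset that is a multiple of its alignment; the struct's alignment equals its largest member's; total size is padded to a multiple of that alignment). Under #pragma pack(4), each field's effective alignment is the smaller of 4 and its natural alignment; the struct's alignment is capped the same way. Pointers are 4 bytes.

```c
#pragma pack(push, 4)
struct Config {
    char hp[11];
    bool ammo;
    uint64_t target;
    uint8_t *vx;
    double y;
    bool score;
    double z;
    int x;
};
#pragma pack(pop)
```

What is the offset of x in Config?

44

@0: hp [11B, align 1] → 11
@11: ammo [1B, align 1] → 12
@12: target [8B, align 4] → 20
@20: vx [4B, align 4] → 24
@24: y [8B, align 4] → 32
@32: score [1B, align 1] → 33
+3 pad (align 4)
@36: z [8B, align 4] → 44
@44: x [4B, align 4] → 48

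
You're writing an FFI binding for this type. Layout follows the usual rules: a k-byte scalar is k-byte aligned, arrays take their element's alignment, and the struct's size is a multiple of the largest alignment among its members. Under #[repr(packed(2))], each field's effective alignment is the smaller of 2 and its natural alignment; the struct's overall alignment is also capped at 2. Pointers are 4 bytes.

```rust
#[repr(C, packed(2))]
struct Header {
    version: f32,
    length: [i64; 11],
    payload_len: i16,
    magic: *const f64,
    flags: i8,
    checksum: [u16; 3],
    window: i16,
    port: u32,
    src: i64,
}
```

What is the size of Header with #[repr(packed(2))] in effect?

@0: version [4B, align 2] → 4
@4: length [88B, align 2] → 92
@92: payload_len [2B, align 2] → 94
@94: magic [4B, align 2] → 98
@98: flags [1B, align 1] → 99
+1 pad (align 2)
@100: checksum [6B, align 2] → 106
@106: window [2B, align 2] → 108
@108: port [4B, align 2] → 112
@112: src [8B, align 2] → 120
size 120, align 2

120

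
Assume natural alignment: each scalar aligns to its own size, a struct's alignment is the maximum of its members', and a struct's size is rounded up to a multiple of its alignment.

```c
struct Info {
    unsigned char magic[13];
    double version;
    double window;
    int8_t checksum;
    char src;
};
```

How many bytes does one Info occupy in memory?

magic at 0 (size 13, align 1) → ends 13
pad 3 to align 8 for version
version at 16 (size 8, align 8) → ends 24
window at 24 (size 8, align 8) → ends 32
checksum at 32 (size 1, align 1) → ends 33
src at 33 (size 1, align 1) → ends 34
tail pad 6 to reach multiple of 8
total 40 bytes, alignment 8

40 bytes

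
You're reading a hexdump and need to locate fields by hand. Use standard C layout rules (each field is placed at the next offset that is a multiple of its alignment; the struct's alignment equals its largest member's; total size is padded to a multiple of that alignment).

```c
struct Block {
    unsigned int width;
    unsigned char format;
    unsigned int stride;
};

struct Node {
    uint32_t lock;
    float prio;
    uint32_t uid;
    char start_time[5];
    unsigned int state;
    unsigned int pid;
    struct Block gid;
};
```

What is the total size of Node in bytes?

40 bytes

Block: @0: width [4B, align 4] → 4; @4: format [1B, align 1] → 5; +3 pad (align 4); @8: stride [4B, align 4] → 12; size 12, align 4
@0: lock [4B, align 4] → 4
@4: prio [4B, align 4] → 8
@8: uid [4B, align 4] → 12
@12: start_time [5B, align 1] → 17
+3 pad (align 4)
@20: state [4B, align 4] → 24
@24: pid [4B, align 4] → 28
@28: gid [12B, align 4] → 40
size 40, align 4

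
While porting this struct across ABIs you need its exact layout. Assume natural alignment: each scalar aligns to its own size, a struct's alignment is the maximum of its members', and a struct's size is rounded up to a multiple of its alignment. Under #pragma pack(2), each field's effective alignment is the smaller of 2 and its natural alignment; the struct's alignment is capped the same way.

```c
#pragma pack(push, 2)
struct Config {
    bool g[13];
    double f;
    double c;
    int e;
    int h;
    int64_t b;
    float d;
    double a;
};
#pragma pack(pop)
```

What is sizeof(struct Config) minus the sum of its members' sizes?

1

g at 0 (size 13, align 1) → ends 13
pad 1 to align 2 for f
f at 14 (size 8, align 2) → ends 22
c at 22 (size 8, align 2) → ends 30
e at 30 (size 4, align 2) → ends 34
h at 34 (size 4, align 2) → ends 38
b at 38 (size 8, align 2) → ends 46
d at 46 (size 4, align 2) → ends 50
a at 50 (size 8, align 2) → ends 58
total 58 bytes, alignment 2
data bytes 57, size 58 → padding 1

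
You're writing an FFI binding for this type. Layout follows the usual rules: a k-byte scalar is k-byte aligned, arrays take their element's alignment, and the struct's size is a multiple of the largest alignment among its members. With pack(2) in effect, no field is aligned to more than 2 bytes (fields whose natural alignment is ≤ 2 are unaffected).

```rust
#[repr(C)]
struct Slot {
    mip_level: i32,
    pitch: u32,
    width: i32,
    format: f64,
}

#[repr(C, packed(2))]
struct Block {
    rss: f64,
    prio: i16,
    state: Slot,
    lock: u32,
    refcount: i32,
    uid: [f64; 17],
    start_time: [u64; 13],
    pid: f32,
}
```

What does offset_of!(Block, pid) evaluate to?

282

Slot: 0..4  mip_level  (4B, 4-aligned); 4..8  pitch  (4B, 4-aligned); 8..12  width  (4B, 4-aligned); 12..16  -- padding (4B); 16..24  format  (8B, 8-aligned); sizeof = 24, alignof = 8
0..8  rss  (8B, 2-aligned)
8..10  prio  (2B, 2-aligned)
10..34  state  (24B, 2-aligned)
34..38  lock  (4B, 2-aligned)
38..42  refcount  (4B, 2-aligned)
42..178  uid  (136B, 2-aligned)
178..282  start_time  (104B, 2-aligned)
282..286  pid  (4B, 2-aligned)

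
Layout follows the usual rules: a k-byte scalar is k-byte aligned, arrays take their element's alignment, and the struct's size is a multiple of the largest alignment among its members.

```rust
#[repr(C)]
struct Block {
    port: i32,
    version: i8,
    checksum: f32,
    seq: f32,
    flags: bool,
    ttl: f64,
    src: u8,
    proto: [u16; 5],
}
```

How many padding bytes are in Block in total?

@0: port [4B, align 4] → 4
@4: version [1B, align 1] → 5
+3 pad (align 4)
@8: checksum [4B, align 4] → 12
@12: seq [4B, align 4] → 16
@16: flags [1B, align 1] → 17
+7 pad (align 8)
@24: ttl [8B, align 8] → 32
@32: src [1B, align 1] → 33
+1 pad (align 2)
@34: proto [10B, align 2] → 44
+4 tail pad (align 8)
size 48, align 8
data bytes 33, size 48 → padding 15

15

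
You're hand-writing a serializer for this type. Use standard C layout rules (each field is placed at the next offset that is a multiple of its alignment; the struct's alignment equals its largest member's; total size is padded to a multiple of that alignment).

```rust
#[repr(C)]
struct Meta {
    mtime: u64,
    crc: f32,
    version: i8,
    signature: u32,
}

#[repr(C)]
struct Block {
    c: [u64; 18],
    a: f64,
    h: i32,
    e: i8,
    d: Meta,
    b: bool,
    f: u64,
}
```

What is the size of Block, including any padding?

200

Meta: 0..8  mtime  (8B, 8-aligned); 8..12  crc  (4B, 4-aligned); 12..13  version  (1B, 1-aligned); 13..16  -- padding (3B); 16..20  signature  (4B, 4-aligned); 20..24  -- tail padding (4B); sizeof = 24, alignof = 8
0..144  c  (144B, 8-aligned)
144..152  a  (8B, 8-aligned)
152..156  h  (4B, 4-aligned)
156..157  e  (1B, 1-aligned)
157..160  -- padding (3B)
160..184  d  (24B, 8-aligned)
184..185  b  (1B, 1-aligned)
185..192  -- padding (7B)
192..200  f  (8B, 8-aligned)
sizeof = 200, alignof = 8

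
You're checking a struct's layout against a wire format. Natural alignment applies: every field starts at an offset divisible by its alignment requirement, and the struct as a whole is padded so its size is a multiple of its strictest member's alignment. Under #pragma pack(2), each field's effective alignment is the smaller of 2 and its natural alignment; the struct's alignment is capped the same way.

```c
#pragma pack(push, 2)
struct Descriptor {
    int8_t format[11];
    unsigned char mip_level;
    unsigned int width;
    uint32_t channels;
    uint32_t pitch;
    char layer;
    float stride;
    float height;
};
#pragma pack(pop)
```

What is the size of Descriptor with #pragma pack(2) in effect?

@0: format [11B, align 1] → 11
@11: mip_level [1B, align 1] → 12
@12: width [4B, align 2] → 16
@16: channels [4B, align 2] → 20
@20: pitch [4B, align 2] → 24
@24: layer [1B, align 1] → 25
+1 pad (align 2)
@26: stride [4B, align 2] → 30
@30: height [4B, align 2] → 34
size 34, align 2

34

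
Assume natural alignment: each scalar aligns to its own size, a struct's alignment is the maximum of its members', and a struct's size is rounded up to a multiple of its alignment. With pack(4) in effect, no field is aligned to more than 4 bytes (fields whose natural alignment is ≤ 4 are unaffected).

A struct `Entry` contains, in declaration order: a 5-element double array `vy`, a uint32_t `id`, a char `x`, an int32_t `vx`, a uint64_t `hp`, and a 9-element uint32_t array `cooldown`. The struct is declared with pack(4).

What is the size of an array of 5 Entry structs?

480

0..40  vy  (40B, 4-aligned)
40..44  id  (4B, 4-aligned)
44..45  x  (1B, 1-aligned)
45..48  -- padding (3B)
48..52  vx  (4B, 4-aligned)
52..60  hp  (8B, 4-aligned)
60..96  cooldown  (36B, 4-aligned)
sizeof = 96, alignof = 4
array of 5: 5 × 96 = 480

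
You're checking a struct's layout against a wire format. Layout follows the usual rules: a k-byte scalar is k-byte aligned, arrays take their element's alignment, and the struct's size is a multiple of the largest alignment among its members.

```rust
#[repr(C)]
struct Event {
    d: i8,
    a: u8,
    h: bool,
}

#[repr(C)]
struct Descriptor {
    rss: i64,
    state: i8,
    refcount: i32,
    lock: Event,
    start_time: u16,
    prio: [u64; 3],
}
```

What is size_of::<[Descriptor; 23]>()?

Event: d at 0 (size 1, align 1) → ends 1; a at 1 (size 1, align 1) → ends 2; h at 2 (size 1, align 1) → ends 3; total 3 bytes, alignment 1
rss at 0 (size 8, align 8) → ends 8
state at 8 (size 1, align 1) → ends 9
pad 3 to align 4 for refcount
refcount at 12 (size 4, align 4) → ends 16
lock at 16 (size 3, align 1) → ends 19
pad 1 to align 2 for start_time
start_time at 20 (size 2, align 2) → ends 22
pad 2 to align 8 for prio
prio at 24 (size 24, align 8) → ends 48
total 48 bytes, alignment 8
array of 23: 23 × 48 = 1104

1104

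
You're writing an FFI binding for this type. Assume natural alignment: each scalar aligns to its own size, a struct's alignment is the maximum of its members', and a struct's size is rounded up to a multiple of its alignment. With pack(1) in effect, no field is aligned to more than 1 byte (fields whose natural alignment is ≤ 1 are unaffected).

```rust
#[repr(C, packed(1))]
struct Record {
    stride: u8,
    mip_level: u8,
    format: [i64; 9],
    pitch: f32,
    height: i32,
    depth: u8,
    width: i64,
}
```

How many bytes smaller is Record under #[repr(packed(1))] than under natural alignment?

natural layout:
  stride at 0 (size 1, align 1) → ends 1
  mip_level at 1 (size 1, align 1) → ends 2
  pad 6 to align 8 for format
  format at 8 (size 72, align 8) → ends 80
  pitch at 80 (size 4, align 4) → ends 84
  height at 84 (size 4, align 4) → ends 88
  depth at 88 (size 1, align 1) → ends 89
  pad 7 to align 8 for width
  width at 96 (size 8, align 8) → ends 104
  total 104 bytes, alignment 8
packed(1) layout:
  stride at 0 (size 1, align 1) → ends 1
  mip_level at 1 (size 1, align 1) → ends 2
  format at 2 (size 72, align 1) → ends 74
  pitch at 74 (size 4, align 1) → ends 78
  height at 78 (size 4, align 1) → ends 82
  depth at 82 (size 1, align 1) → ends 83
  width at 83 (size 8, align 1) → ends 91
  total 91 bytes, alignment 1
104 − 91 = 13

13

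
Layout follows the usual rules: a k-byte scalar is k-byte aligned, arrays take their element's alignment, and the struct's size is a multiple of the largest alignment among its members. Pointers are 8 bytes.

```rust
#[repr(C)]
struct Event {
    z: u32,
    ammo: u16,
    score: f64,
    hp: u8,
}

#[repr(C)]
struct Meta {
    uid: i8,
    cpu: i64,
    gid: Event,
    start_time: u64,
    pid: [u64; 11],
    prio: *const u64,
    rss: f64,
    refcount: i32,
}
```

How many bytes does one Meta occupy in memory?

Event: 0..4  z  (4B, 4-aligned); 4..6  ammo  (2B, 2-aligned); 6..8  -- padding (2B); 8..16  score  (8B, 8-aligned); 16..17  hp  (1B, 1-aligned); 17..24  -- tail padding (7B); sizeof = 24, alignof = 8
0..1  uid  (1B, 1-aligned)
1..8  -- padding (7B)
8..16  cpu  (8B, 8-aligned)
16..40  gid  (24B, 8-aligned)
40..48  start_time  (8B, 8-aligned)
48..136  pid  (88B, 8-aligned)
136..144  prio  (8B, 8-aligned)
144..152  rss  (8B, 8-aligned)
152..156  refcount  (4B, 4-aligned)
156..160  -- tail padding (4B)
sizeof = 160, alignof = 8

160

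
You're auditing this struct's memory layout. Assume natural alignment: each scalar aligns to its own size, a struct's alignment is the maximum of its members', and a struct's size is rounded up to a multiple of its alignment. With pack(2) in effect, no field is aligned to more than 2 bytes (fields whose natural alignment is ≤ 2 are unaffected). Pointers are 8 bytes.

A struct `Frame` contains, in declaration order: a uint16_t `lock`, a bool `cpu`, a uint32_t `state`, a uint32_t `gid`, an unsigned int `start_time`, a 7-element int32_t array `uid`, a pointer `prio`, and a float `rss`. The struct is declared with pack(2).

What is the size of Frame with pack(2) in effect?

56

lock at 0 (size 2, align 2) → ends 2
cpu at 2 (size 1, align 1) → ends 3
pad 1 to align 2 for state
state at 4 (size 4, align 2) → ends 8
gid at 8 (size 4, align 2) → ends 12
start_time at 12 (size 4, align 2) → ends 16
uid at 16 (size 28, align 2) → ends 44
prio at 44 (size 8, align 2) → ends 52
rss at 52 (size 4, align 2) → ends 56
total 56 bytes, alignment 2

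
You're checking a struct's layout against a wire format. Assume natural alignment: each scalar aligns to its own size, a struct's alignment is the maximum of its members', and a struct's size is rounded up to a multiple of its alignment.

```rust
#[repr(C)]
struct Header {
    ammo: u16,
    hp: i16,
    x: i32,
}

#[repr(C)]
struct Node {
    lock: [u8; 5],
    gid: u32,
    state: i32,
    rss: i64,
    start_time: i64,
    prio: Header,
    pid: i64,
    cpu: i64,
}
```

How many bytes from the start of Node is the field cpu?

Header: @0: ammo [2B, align 2] → 2; @2: hp [2B, align 2] → 4; @4: x [4B, align 4] → 8; size 8, align 4
@0: lock [5B, align 1] → 5
+3 pad (align 4)
@8: gid [4B, align 4] → 12
@12: state [4B, align 4] → 16
@16: rss [8B, align 8] → 24
@24: start_time [8B, align 8] → 32
@32: prio [8B, align 4] → 40
@40: pid [8B, align 8] → 48
@48: cpu [8B, align 8] → 56

48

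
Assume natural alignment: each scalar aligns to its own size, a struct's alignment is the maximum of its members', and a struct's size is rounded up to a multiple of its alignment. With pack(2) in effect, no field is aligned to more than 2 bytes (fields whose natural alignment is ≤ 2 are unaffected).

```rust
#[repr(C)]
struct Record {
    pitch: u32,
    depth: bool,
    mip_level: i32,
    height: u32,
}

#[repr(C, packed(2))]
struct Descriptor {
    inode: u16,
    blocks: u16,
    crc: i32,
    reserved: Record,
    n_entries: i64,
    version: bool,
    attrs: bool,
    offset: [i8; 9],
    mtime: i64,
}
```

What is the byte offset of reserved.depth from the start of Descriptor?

12

Record: @0: pitch [4B, align 4] → 4; @4: depth [1B, align 1] → 5; +3 pad (align 4); @8: mip_level [4B, align 4] → 12; @12: height [4B, align 4] → 16; size 16, align 4
@0: inode [2B, align 2] → 2
@2: blocks [2B, align 2] → 4
@4: crc [4B, align 2] → 8
@8: reserved [16B, align 2] → 24
within Record: depth at 4
8 + 4 = 12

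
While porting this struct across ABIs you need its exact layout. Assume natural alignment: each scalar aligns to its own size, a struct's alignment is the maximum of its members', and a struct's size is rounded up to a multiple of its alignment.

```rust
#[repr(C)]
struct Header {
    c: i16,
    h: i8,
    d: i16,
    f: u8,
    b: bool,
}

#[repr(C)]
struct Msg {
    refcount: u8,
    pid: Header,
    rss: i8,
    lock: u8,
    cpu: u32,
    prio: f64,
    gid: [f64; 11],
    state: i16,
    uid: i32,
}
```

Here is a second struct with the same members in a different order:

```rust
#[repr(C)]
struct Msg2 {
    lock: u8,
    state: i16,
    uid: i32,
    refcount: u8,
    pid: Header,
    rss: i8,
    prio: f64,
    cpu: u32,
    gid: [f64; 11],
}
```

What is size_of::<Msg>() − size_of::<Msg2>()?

Header: @0: c [2B, align 2] → 2; @2: h [1B, align 1] → 3; +1 pad (align 2); @4: d [2B, align 2] → 6; @6: f [1B, align 1] → 7; @7: b [1B, align 1] → 8; size 8, align 2
@0: refcount [1B, align 1] → 1
+1 pad (align 2)
@2: pid [8B, align 2] → 10
@10: rss [1B, align 1] → 11
@11: lock [1B, align 1] → 12
@12: cpu [4B, align 4] → 16
@16: prio [8B, align 8] → 24
@24: gid [88B, align 8] → 112
@112: state [2B, align 2] → 114
+2 pad (align 4)
@116: uid [4B, align 4] → 120
size 120, align 8
— Msg2 —
@0: lock [1B, align 1] → 1
+1 pad (align 2)
@2: state [2B, align 2] → 4
@4: uid [4B, align 4] → 8
@8: refcount [1B, align 1] → 9
+1 pad (align 2)
@10: pid [8B, align 2] → 18
@18: rss [1B, align 1] → 19
+5 pad (align 8)
@24: prio [8B, align 8] → 32
@32: cpu [4B, align 4] → 36
+4 pad (align 8)
@40: gid [88B, align 8] → 128
size 128, align 8
120 − 128 = -8

-8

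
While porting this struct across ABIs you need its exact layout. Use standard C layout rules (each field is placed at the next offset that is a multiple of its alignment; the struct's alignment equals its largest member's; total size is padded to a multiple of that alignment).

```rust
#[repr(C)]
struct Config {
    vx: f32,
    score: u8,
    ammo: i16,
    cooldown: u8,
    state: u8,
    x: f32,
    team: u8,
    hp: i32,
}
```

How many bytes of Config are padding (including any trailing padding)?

@0: vx [4B, align 4] → 4
@4: score [1B, align 1] → 5
+1 pad (align 2)
@6: ammo [2B, align 2] → 8
@8: cooldown [1B, align 1] → 9
@9: state [1B, align 1] → 10
+2 pad (align 4)
@12: x [4B, align 4] → 16
@16: team [1B, align 1] → 17
+3 pad (align 4)
@20: hp [4B, align 4] → 24
size 24, align 4
data bytes 18, size 24 → padding 6

6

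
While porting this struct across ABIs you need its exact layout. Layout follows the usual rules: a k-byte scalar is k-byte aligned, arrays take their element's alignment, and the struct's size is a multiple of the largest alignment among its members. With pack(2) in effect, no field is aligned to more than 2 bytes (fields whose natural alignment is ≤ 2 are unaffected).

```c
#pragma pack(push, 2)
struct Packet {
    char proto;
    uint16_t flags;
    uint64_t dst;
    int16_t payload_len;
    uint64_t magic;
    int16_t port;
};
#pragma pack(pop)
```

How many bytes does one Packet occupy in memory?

proto at 0 (size 1, align 1) → ends 1
pad 1 to align 2 for flags
flags at 2 (size 2, align 2) → ends 4
dst at 4 (size 8, align 2) → ends 12
payload_len at 12 (size 2, align 2) → ends 14
magic at 14 (size 8, align 2) → ends 22
port at 22 (size 2, align 2) → ends 24
total 24 bytes, alignment 2

24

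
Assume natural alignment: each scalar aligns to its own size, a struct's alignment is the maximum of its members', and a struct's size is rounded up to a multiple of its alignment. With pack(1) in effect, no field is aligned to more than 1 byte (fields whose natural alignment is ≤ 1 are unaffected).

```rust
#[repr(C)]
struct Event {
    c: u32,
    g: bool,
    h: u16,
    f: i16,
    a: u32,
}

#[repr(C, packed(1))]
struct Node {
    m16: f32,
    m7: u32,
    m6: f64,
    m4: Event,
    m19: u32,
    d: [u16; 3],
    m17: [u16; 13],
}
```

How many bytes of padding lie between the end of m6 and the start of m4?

0

Event: c at 0 (size 4, align 4) → ends 4; g at 4 (size 1, align 1) → ends 5; pad 1 to align 2 for h; h at 6 (size 2, align 2) → ends 8; f at 8 (size 2, align 2) → ends 10; pad 2 to align 4 for a; a at 12 (size 4, align 4) → ends 16; total 16 bytes, alignment 4
m16 at 0 (size 4, align 1) → ends 4
m7 at 4 (size 4, align 1) → ends 8
m6 at 8 (size 8, align 1) → ends 16
m4 at 16 (size 16, align 1) → ends 32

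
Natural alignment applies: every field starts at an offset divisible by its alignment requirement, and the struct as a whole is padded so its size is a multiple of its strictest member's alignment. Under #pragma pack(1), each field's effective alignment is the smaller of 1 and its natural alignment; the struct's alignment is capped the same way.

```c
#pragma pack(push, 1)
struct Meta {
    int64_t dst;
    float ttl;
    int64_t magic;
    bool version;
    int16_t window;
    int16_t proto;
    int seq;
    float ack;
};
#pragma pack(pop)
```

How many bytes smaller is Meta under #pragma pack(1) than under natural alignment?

7

natural layout:
  @0: dst [8B, align 8] → 8
  @8: ttl [4B, align 4] → 12
  +4 pad (align 8)
  @16: magic [8B, align 8] → 24
  @24: version [1B, align 1] → 25
  +1 pad (align 2)
  @26: window [2B, align 2] → 28
  @28: proto [2B, align 2] → 30
  +2 pad (align 4)
  @32: seq [4B, align 4] → 36
  @36: ack [4B, align 4] → 40
  size 40, align 8
packed(1) layout:
  @0: dst [8B, align 1] → 8
  @8: ttl [4B, align 1] → 12
  @12: magic [8B, align 1] → 20
  @20: version [1B, align 1] → 21
  @21: window [2B, align 1] → 23
  @23: proto [2B, align 1] → 25
  @25: seq [4B, align 1] → 29
  @29: ack [4B, align 1] → 33
  size 33, align 1
40 − 33 = 7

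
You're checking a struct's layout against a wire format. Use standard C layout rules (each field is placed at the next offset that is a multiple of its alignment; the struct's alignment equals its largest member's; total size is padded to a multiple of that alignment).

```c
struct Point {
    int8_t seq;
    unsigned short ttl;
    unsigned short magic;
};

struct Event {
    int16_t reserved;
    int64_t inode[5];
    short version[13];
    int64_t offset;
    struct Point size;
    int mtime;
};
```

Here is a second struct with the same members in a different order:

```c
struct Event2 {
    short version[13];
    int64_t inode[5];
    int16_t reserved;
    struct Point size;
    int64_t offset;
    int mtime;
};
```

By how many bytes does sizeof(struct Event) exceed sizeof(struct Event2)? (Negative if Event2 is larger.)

8

Point: 0..1  seq  (1B, 1-aligned); 1..2  -- padding (1B); 2..4  ttl  (2B, 2-aligned); 4..6  magic  (2B, 2-aligned); sizeof = 6, alignof = 2
0..2  reserved  (2B, 2-aligned)
2..8  -- padding (6B)
8..48  inode  (40B, 8-aligned)
48..74  version  (26B, 2-aligned)
74..80  -- padding (6B)
80..88  offset  (8B, 8-aligned)
88..94  size  (6B, 2-aligned)
94..96  -- padding (2B)
96..100  mtime  (4B, 4-aligned)
100..104  -- tail padding (4B)
sizeof = 104, alignof = 8
— Event2 —
0..26  version  (26B, 2-aligned)
26..32  -- padding (6B)
32..72  inode  (40B, 8-aligned)
72..74  reserved  (2B, 2-aligned)
74..80  size  (6B, 2-aligned)
80..88  offset  (8B, 8-aligned)
88..92  mtime  (4B, 4-aligned)
92..96  -- tail padding (4B)
sizeof = 96, alignof = 8
104 − 96 = 8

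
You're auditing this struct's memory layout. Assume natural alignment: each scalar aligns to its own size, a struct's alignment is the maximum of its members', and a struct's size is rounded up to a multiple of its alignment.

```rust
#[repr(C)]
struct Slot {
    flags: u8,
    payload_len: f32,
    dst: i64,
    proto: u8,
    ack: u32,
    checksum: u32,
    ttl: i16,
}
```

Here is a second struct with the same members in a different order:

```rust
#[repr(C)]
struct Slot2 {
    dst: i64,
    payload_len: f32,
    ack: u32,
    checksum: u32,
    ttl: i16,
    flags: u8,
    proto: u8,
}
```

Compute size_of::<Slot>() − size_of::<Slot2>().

@0: flags [1B, align 1] → 1
+3 pad (align 4)
@4: payload_len [4B, align 4] → 8
@8: dst [8B, align 8] → 16
@16: proto [1B, align 1] → 17
+3 pad (align 4)
@20: ack [4B, align 4] → 24
@24: checksum [4B, align 4] → 28
@28: ttl [2B, align 2] → 30
+2 tail pad (align 8)
size 32, align 8
— Slot2 —
@0: dst [8B, align 8] → 8
@8: payload_len [4B, align 4] → 12
@12: ack [4B, align 4] → 16
@16: checksum [4B, align 4] → 20
@20: ttl [2B, align 2] → 22
@22: flags [1B, align 1] → 23
@23: proto [1B, align 1] → 24
size 24, align 8
32 − 24 = 8

8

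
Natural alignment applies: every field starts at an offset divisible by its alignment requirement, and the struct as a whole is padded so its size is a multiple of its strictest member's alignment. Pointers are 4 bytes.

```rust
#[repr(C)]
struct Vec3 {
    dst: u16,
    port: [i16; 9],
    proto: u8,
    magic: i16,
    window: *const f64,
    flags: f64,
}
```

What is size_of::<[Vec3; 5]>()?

200

@0: dst [2B, align 2] → 2
@2: port [18B, align 2] → 20
@20: proto [1B, align 1] → 21
+1 pad (align 2)
@22: magic [2B, align 2] → 24
@24: window [4B, align 4] → 28
+4 pad (align 8)
@32: flags [8B, align 8] → 40
size 40, align 8
array of 5: 5 × 40 = 200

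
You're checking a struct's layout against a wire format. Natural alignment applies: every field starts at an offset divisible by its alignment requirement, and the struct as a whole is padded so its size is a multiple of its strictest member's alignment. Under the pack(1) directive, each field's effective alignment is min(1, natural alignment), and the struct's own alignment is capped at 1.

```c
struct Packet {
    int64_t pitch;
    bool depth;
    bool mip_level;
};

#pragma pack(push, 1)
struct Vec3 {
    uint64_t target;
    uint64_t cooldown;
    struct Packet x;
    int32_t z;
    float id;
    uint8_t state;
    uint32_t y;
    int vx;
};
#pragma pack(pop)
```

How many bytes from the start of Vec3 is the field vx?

45

Packet: 0..8  pitch  (8B, 8-aligned); 8..9  depth  (1B, 1-aligned); 9..10  mip_level  (1B, 1-aligned); 10..16  -- tail padding (6B); sizeof = 16, alignof = 8
0..8  target  (8B, 1-aligned)
8..16  cooldown  (8B, 1-aligned)
16..32  x  (16B, 1-aligned)
32..36  z  (4B, 1-aligned)
36..40  id  (4B, 1-aligned)
40..41  state  (1B, 1-aligned)
41..45  y  (4B, 1-aligned)
45..49  vx  (4B, 1-aligned)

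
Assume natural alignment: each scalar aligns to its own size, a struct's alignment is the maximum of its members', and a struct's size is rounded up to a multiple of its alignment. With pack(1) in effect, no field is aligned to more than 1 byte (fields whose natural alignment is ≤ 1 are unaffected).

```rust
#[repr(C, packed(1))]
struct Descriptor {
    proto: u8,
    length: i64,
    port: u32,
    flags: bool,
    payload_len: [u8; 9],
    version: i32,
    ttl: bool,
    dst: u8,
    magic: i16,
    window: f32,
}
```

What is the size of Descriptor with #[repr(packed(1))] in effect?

@0: proto [1B, align 1] → 1
@1: length [8B, align 1] → 9
@9: port [4B, align 1] → 13
@13: flags [1B, align 1] → 14
@14: payload_len [9B, align 1] → 23
@23: version [4B, align 1] → 27
@27: ttl [1B, align 1] → 28
@28: dst [1B, align 1] → 29
@29: magic [2B, align 1] → 31
@31: window [4B, align 1] → 35
size 35, align 1

35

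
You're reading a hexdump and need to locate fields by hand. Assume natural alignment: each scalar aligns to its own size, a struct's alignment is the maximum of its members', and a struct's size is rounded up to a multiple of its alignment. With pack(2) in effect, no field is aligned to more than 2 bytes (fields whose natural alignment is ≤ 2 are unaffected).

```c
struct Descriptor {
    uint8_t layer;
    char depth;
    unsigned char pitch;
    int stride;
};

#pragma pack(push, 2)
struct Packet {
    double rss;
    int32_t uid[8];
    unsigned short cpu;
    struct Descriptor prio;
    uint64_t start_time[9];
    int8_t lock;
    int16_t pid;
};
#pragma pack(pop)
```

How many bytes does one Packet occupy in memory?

126

Descriptor: 0..1  layer  (1B, 1-aligned); 1..2  depth  (1B, 1-aligned); 2..3  pitch  (1B, 1-aligned); 3..4  -- padding (1B); 4..8  stride  (4B, 4-aligned); sizeof = 8, alignof = 4
0..8  rss  (8B, 2-aligned)
8..40  uid  (32B, 2-aligned)
40..42  cpu  (2B, 2-aligned)
42..50  prio  (8B, 2-aligned)
50..122  start_time  (72B, 2-aligned)
122..123  lock  (1B, 1-aligned)
123..124  -- padding (1B)
124..126  pid  (2B, 2-aligned)
sizeof = 126, alignof = 2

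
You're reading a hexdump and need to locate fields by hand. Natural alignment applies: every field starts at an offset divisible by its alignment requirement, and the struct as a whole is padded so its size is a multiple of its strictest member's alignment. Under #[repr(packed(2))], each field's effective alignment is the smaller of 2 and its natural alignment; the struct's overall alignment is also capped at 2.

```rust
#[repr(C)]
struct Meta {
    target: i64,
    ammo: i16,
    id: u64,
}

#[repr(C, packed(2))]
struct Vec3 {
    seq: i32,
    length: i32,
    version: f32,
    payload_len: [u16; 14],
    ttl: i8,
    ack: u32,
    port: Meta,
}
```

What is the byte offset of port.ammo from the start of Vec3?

Meta: @0: target [8B, align 8] → 8; @8: ammo [2B, align 2] → 10; +6 pad (align 8); @16: id [8B, align 8] → 24; size 24, align 8
@0: seq [4B, align 2] → 4
@4: length [4B, align 2] → 8
@8: version [4B, align 2] → 12
@12: payload_len [28B, align 2] → 40
@40: ttl [1B, align 1] → 41
+1 pad (align 2)
@42: ack [4B, align 2] → 46
@46: port [24B, align 2] → 70
within Meta: ammo at 8
46 + 8 = 54

54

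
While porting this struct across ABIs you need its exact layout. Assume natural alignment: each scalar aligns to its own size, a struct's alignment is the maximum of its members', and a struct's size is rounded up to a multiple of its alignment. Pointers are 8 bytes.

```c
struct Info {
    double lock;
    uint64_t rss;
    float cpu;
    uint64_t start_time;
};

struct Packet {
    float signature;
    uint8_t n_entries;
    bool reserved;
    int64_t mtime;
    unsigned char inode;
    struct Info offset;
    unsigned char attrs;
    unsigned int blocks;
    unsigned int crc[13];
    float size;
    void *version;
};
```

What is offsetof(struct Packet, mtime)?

8

Info: lock at 0 (size 8, align 8) → ends 8; rss at 8 (size 8, align 8) → ends 16; cpu at 16 (size 4, align 4) → ends 20; pad 4 to align 8 for start_time; start_time at 24 (size 8, align 8) → ends 32; total 32 bytes, alignment 8
signature at 0 (size 4, align 4) → ends 4
n_entries at 4 (size 1, align 1) → ends 5
reserved at 5 (size 1, align 1) → ends 6
pad 2 to align 8 for mtime
mtime at 8 (size 8, align 8) → ends 16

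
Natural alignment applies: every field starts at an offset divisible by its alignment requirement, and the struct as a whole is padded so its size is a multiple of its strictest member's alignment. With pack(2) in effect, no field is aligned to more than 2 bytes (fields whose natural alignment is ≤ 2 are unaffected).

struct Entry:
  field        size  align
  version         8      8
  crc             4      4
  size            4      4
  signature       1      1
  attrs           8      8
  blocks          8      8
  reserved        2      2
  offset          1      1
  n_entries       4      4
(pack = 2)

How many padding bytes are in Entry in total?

2

version at 0 (size 8, align 2) → ends 8
crc at 8 (size 4, align 2) → ends 12
size at 12 (size 4, align 2) → ends 16
signature at 16 (size 1, align 1) → ends 17
pad 1 to align 2 for attrs
attrs at 18 (size 8, align 2) → ends 26
blocks at 26 (size 8, align 2) → ends 34
reserved at 34 (size 2, align 2) → ends 36
offset at 36 (size 1, align 1) → ends 37
pad 1 to align 2 for n_entries
n_entries at 38 (size 4, align 2) → ends 42
total 42 bytes, alignment 2
data bytes 40, size 42 → padding 2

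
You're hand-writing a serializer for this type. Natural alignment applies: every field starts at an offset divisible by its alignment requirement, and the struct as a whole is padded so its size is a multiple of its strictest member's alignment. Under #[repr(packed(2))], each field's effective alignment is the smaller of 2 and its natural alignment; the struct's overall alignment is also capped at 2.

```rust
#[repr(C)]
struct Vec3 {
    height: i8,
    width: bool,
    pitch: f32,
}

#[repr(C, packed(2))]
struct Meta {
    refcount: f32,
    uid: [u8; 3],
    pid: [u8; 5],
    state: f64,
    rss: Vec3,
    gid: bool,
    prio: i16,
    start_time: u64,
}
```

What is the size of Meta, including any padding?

Vec3: height at 0 (size 1, align 1) → ends 1; width at 1 (size 1, align 1) → ends 2; pad 2 to align 4 for pitch; pitch at 4 (size 4, align 4) → ends 8; total 8 bytes, alignment 4
refcount at 0 (size 4, align 2) → ends 4
uid at 4 (size 3, align 1) → ends 7
pid at 7 (size 5, align 1) → ends 12
state at 12 (size 8, align 2) → ends 20
rss at 20 (size 8, align 2) → ends 28
gid at 28 (size 1, align 1) → ends 29
pad 1 to align 2 for prio
prio at 30 (size 2, align 2) → ends 32
start_time at 32 (size 8, align 2) → ends 40
total 40 bytes, alignment 2

40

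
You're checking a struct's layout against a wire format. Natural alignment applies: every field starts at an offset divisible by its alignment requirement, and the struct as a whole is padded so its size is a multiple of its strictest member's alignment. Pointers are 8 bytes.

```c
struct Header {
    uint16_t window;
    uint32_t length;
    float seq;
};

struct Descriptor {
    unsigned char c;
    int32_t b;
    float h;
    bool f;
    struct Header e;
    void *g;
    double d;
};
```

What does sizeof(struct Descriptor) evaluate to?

48 bytes

Header: 0..2  window  (2B, 2-aligned); 2..4  -- padding (2B); 4..8  length  (4B, 4-aligned); 8..12  seq  (4B, 4-aligned); sizeof = 12, alignof = 4
0..1  c  (1B, 1-aligned)
1..4  -- padding (3B)
4..8  b  (4B, 4-aligned)
8..12  h  (4B, 4-aligned)
12..13  f  (1B, 1-aligned)
13..16  -- padding (3B)
16..28  e  (12B, 4-aligned)
28..32  -- padding (4B)
32..40  g  (8B, 8-aligned)
40..48  d  (8B, 8-aligned)
sizeof = 48, alignof = 8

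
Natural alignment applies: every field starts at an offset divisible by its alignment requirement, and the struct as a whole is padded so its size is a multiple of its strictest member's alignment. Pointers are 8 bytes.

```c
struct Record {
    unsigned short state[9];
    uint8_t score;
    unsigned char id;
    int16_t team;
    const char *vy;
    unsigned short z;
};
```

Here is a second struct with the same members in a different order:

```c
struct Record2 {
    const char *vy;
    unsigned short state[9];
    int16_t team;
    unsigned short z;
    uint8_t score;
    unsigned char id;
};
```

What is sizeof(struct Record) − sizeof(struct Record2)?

8

0..18  state  (18B, 2-aligned)
18..19  score  (1B, 1-aligned)
19..20  id  (1B, 1-aligned)
20..22  team  (2B, 2-aligned)
22..24  -- padding (2B)
24..32  vy  (8B, 8-aligned)
32..34  z  (2B, 2-aligned)
34..40  -- tail padding (6B)
sizeof = 40, alignof = 8
— Record2 —
0..8  vy  (8B, 8-aligned)
8..26  state  (18B, 2-aligned)
26..28  team  (2B, 2-aligned)
28..30  z  (2B, 2-aligned)
30..31  score  (1B, 1-aligned)
31..32  id  (1B, 1-aligned)
sizeof = 32, alignof = 8
40 − 32 = 8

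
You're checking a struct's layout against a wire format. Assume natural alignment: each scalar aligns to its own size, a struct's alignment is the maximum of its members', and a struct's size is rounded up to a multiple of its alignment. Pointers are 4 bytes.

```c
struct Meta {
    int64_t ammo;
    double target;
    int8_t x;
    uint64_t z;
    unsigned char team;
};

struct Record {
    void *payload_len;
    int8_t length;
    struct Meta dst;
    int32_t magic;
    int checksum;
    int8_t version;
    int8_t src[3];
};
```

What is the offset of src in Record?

57

Meta: @0: ammo [8B, align 8] → 8; @8: target [8B, align 8] → 16; @16: x [1B, align 1] → 17; +7 pad (align 8); @24: z [8B, align 8] → 32; @32: team [1B, align 1] → 33; +7 tail pad (align 8); size 40, align 8
@0: payload_len [4B, align 4] → 4
@4: length [1B, align 1] → 5
+3 pad (align 8)
@8: dst [40B, align 8] → 48
@48: magic [4B, align 4] → 52
@52: checksum [4B, align 4] → 56
@56: version [1B, align 1] → 57
@57: src [3B, align 1] → 60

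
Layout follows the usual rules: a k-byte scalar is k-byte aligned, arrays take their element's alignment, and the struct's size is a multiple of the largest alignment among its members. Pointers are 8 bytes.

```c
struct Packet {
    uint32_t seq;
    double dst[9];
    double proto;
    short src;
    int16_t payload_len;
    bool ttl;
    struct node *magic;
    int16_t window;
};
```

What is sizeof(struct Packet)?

seq at 0 (size 4, align 4) → ends 4
pad 4 to align 8 for dst
dst at 8 (size 72, align 8) → ends 80
proto at 80 (size 8, align 8) → ends 88
src at 88 (size 2, align 2) → ends 90
payload_len at 90 (size 2, align 2) → ends 92
ttl at 92 (size 1, align 1) → ends 93
pad 3 to align 8 for magic
magic at 96 (size 8, align 8) → ends 104
window at 104 (size 2, align 2) → ends 106
tail pad 6 to reach multiple of 8
total 112 bytes, alignment 8

112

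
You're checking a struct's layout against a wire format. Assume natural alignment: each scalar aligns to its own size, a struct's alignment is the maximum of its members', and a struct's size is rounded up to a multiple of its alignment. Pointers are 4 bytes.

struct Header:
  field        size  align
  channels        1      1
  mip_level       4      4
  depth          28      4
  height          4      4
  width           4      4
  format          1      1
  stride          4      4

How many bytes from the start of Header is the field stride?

48

channels at 0 (size 1, align 1) → ends 1
pad 3 to align 4 for mip_level
mip_level at 4 (size 4, align 4) → ends 8
depth at 8 (size 28, align 4) → ends 36
height at 36 (size 4, align 4) → ends 40
width at 40 (size 4, align 4) → ends 44
format at 44 (size 1, align 1) → ends 45
pad 3 to align 4 for stride
stride at 48 (size 4, align 4) → ends 52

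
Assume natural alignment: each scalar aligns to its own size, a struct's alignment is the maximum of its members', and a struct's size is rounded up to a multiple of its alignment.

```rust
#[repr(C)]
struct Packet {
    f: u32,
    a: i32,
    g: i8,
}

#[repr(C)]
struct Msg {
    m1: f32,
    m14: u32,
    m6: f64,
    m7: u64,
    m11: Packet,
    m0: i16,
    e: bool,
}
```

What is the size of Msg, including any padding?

40 bytes

Packet: 0..4  f  (4B, 4-aligned); 4..8  a  (4B, 4-aligned); 8..9  g  (1B, 1-aligned); 9..12  -- tail padding (3B); sizeof = 12, alignof = 4
0..4  m1  (4B, 4-aligned)
4..8  m14  (4B, 4-aligned)
8..16  m6  (8B, 8-aligned)
16..24  m7  (8B, 8-aligned)
24..36  m11  (12B, 4-aligned)
36..38  m0  (2B, 2-aligned)
38..39  e  (1B, 1-aligned)
39..40  -- tail padding (1B)
sizeof = 40, alignof = 8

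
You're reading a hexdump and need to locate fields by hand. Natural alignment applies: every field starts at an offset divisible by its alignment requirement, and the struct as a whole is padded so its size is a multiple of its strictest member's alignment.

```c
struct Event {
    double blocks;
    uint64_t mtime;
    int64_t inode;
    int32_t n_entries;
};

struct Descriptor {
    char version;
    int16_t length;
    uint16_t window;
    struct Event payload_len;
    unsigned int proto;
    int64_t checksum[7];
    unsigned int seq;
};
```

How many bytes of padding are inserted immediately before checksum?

4

Event: blocks at 0 (size 8, align 8) → ends 8; mtime at 8 (size 8, align 8) → ends 16; inode at 16 (size 8, align 8) → ends 24; n_entries at 24 (size 4, align 4) → ends 28; tail pad 4 to reach multiple of 8; total 32 bytes, alignment 8
version at 0 (size 1, align 1) → ends 1
pad 1 to align 2 for length
length at 2 (size 2, align 2) → ends 4
window at 4 (size 2, align 2) → ends 6
pad 2 to align 8 for payload_len
payload_len at 8 (size 32, align 8) → ends 40
proto at 40 (size 4, align 4) → ends 44
pad 4 to align 8 for checksum
checksum at 48 (size 56, align 8) → ends 104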